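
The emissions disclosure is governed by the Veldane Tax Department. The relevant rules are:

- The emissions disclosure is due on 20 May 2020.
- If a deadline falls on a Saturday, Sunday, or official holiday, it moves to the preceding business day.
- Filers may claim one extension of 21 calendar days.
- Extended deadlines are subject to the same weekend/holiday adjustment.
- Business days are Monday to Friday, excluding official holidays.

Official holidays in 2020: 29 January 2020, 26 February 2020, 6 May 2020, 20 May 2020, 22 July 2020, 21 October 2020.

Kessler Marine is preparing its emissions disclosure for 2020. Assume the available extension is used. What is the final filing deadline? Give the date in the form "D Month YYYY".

The stated deadline is 20 May 2020.
20 May 2020 is a listed holiday; the preceding business day is 19 May 2020 (Tuesday).
With the 21-day extension, 19 May 2020 becomes 9 June 2020.
9 June 2020 is a Tuesday and not a listed holiday, so it stands.
Deadline: 9 June 2020.

9 June 2020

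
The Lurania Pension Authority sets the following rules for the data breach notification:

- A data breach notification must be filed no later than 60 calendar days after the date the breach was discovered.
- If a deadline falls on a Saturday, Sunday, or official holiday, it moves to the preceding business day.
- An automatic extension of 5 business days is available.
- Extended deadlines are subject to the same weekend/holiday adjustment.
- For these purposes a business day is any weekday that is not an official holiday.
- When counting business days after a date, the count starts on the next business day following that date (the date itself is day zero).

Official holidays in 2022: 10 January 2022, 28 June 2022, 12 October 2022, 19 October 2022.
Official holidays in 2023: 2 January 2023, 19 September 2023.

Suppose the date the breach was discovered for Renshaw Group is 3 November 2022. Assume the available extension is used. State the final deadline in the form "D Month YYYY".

9 January 2023

From 3 November 2022, 60 calendar days later is 2 January 2023.
Because 2 January 2023 is a listed holiday, the deadline becomes 30 December 2022 (Friday).
Applying the 5-business-day extension: 5 business days after 30 December 2022 is 9 January 2023.
9 January 2023 is a Monday and not a listed holiday, so it stands.
Final deadline: 9 January 2023.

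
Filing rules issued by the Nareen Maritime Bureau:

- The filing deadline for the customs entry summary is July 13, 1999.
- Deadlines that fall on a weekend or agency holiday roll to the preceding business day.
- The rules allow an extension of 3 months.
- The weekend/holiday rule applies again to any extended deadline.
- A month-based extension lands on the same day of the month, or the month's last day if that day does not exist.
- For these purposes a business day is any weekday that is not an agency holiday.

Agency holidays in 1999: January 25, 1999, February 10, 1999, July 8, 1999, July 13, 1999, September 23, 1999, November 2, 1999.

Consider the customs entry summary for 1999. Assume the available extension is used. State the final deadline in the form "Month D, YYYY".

October 12, 1999

Start from the fixed due date, July 13, 1999.
July 13, 1999 is a listed holiday; the preceding business day is July 12, 1999 (Monday).
Applying the 3 months extension: 3 months after July 12, 1999 is October 12, 1999.
October 12, 1999 falls on a Tuesday, which is a business day, so no adjustment is needed.
Deadline: October 12, 1999.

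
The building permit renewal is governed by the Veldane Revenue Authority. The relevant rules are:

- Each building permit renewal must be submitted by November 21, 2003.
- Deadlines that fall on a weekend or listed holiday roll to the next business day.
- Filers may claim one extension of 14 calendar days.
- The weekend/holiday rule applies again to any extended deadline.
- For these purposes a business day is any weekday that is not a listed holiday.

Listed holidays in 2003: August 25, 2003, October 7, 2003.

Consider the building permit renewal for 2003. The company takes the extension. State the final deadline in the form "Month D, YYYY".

December 5, 2003

The stated deadline is November 21, 2003.
November 21, 2003 (Friday) is already a business day.
Add the 14 calendar-day extension to November 21, 2003: December 5, 2003.
December 5, 2003 is a Friday and not a listed holiday, so it stands.
Deadline: December 5, 2003.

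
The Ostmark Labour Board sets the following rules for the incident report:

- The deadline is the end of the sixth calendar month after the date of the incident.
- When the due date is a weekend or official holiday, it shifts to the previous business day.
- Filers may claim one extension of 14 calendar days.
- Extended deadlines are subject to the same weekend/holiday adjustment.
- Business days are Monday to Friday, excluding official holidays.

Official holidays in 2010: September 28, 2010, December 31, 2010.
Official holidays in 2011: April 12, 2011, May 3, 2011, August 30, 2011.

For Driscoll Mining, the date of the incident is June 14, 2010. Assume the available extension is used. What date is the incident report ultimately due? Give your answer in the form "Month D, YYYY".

6 months after June 14, 2010 is December 2010; that month ends on December 31, 2010.
December 31, 2010 is a listed holiday, so it moves to the preceding business day, December 30, 2010 (Thursday).
Applying the 14-calendar-day extension: December 30, 2010 + 14 days = January 13, 2011.
January 13, 2011 falls on a Thursday, which is a business day, so no adjustment is needed.
Deadline: January 13, 2011.

January 13, 2011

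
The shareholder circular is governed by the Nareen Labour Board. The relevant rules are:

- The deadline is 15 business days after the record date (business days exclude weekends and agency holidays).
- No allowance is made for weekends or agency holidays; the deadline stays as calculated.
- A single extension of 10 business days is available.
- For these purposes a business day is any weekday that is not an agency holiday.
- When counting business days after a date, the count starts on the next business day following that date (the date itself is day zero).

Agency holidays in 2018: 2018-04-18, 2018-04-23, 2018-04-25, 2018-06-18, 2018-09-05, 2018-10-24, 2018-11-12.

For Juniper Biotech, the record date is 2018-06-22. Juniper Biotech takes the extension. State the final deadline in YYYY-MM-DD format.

2018-07-27

15 business days after 2018-06-22, excluding weekends and holidays, is 2018-07-13.
2018-07-13 falls on a Friday. The rules make no weekend/holiday allowance, so it remains 2018-07-13.
The 10-business-day extension runs from 2018-07-13 to 2018-07-27.
No adjustment is made for weekends or holidays, so 2018-07-27 stands.
The final due date is 2018-07-27.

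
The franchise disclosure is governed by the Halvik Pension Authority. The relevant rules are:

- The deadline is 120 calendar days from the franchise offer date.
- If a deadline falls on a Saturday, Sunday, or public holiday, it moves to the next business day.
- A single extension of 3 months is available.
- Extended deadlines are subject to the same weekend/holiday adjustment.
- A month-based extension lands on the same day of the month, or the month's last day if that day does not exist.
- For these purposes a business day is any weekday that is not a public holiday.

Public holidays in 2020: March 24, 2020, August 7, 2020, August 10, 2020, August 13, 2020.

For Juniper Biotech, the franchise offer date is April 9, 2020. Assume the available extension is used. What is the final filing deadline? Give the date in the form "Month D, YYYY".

November 11, 2020

Adding 120 calendar days to April 9, 2020 gives August 7, 2020.
August 7, 2020 falls on a listed holiday. Rolling to the next business day gives August 11, 2020, a Tuesday.
Applying the 3 months extension: 3 months after August 11, 2020 is November 11, 2020.
November 11, 2020 is a Wednesday and not a listed holiday, so it stands.
The final due date is November 11, 2020.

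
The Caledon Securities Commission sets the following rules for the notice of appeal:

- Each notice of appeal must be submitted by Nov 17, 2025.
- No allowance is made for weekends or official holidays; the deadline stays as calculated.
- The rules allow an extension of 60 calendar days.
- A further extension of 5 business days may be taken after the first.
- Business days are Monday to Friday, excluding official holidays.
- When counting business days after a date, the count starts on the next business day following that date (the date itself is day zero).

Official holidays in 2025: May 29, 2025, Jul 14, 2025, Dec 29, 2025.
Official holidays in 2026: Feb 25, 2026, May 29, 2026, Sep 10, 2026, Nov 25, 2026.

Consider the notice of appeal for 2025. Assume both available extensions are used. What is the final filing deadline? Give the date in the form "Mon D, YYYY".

The stated deadline is Nov 17, 2025.
Nov 17, 2025 is a Monday; no weekend or holiday adjustment applies.
With the 60-day extension, Nov 17, 2025 becomes Jan 16, 2026.
Jan 16, 2026 is a Friday; no weekend or holiday adjustment applies.
Counting 5 further business days from Jan 16, 2026 reaches Jan 23, 2026.
No adjustment is made for weekends or holidays, so Jan 23, 2026 stands.
Final deadline: Jan 23, 2026.

Jan 23, 2026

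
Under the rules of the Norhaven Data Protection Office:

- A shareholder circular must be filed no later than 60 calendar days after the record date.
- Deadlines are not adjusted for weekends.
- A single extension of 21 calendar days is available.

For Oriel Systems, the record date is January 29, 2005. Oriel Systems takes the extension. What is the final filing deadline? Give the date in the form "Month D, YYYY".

April 20, 2005

60 calendar days after January 29, 2005 is March 30, 2005.
March 30, 2005 is a Wednesday; no weekend or holiday adjustment applies.
Applying the 21-calendar-day extension: March 30, 2005 + 21 days = April 20, 2005.
April 20, 2005 falls on a Wednesday. The rules make no weekend/holiday allowance, so it remains April 20, 2005.
Deadline: April 20, 2005.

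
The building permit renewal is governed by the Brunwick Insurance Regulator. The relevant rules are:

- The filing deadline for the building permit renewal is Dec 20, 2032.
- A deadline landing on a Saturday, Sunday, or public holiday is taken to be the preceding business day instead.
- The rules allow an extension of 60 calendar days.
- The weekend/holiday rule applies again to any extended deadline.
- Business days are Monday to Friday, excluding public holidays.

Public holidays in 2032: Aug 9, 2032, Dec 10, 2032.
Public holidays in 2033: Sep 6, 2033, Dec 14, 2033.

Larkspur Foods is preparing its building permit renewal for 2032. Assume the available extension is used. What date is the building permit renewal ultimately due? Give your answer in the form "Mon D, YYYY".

Feb 18, 2033

The stated deadline is Dec 20, 2032.
Dec 20, 2032 is a Monday and not a listed holiday, so it stands.
The 60-calendar-day extension moves the deadline from Dec 20, 2032 to Feb 18, 2033.
Since Feb 18, 2033 is a Friday and not a holiday, the date is unchanged.
Deadline: Feb 18, 2033.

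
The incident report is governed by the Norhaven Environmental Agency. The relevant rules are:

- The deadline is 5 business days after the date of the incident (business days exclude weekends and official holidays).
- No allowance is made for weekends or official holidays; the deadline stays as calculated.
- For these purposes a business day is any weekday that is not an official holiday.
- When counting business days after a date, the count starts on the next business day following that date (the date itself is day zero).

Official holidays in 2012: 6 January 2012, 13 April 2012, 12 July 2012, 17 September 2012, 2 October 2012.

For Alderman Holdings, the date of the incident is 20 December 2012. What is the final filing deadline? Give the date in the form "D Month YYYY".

Counting 5 business days after 20 December 2012 (skipping weekends and listed holidays) reaches 27 December 2012.
No adjustment is made for weekends or holidays, so 27 December 2012 stands.
The final due date is 27 December 2012.

27 December 2012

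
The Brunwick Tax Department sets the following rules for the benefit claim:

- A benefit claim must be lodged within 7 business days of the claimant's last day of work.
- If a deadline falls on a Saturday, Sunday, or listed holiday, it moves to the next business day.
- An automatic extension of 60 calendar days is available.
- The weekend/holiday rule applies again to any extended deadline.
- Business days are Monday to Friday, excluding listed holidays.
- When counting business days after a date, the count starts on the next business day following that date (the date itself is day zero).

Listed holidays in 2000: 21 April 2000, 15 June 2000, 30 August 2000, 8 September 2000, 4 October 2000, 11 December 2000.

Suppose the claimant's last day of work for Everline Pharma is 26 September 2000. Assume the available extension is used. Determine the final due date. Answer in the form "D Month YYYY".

Counting 7 business days after 26 September 2000 (skipping weekends and listed holidays) reaches 6 October 2000.
6 October 2000 is a Friday and not a listed holiday, so it stands.
The 60-calendar-day extension moves the deadline from 6 October 2000 to 5 December 2000.
5 December 2000 falls on a Tuesday, which is a business day, so no adjustment is needed.
Deadline: 5 December 2000.

5 December 2000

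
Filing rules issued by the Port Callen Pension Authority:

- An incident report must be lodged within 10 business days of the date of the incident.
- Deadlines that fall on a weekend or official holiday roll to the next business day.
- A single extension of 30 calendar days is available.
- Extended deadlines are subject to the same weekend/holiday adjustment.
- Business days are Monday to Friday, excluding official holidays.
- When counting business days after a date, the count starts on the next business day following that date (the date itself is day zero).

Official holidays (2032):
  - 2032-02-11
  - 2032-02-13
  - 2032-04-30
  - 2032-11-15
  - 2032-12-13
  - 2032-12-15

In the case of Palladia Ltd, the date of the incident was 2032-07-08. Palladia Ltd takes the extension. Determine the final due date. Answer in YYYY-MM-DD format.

Starting the day after 2032-07-08 and counting 10 business days lands on 2032-07-22.
Since 2032-07-22 is a Thursday and not a holiday, the date is unchanged.
Applying the 30-calendar-day extension: 2032-07-22 + 30 days = 2032-08-21.
2032-08-21 is a Saturday; the next business day is 2032-08-23 (Monday).
Final deadline: 2032-08-23.

2032-08-23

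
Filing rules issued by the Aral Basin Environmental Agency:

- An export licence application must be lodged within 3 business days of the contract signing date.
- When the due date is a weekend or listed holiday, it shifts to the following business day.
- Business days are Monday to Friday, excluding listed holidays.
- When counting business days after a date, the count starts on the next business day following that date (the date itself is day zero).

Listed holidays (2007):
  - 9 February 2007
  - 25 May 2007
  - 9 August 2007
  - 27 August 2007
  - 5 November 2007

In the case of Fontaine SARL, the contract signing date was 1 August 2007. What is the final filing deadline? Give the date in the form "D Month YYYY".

6 August 2007

Starting the day after 1 August 2007 and counting 3 business days lands on 6 August 2007.
Since 6 August 2007 is a Monday and not a holiday, the date is unchanged.
So the filing is due 6 August 2007.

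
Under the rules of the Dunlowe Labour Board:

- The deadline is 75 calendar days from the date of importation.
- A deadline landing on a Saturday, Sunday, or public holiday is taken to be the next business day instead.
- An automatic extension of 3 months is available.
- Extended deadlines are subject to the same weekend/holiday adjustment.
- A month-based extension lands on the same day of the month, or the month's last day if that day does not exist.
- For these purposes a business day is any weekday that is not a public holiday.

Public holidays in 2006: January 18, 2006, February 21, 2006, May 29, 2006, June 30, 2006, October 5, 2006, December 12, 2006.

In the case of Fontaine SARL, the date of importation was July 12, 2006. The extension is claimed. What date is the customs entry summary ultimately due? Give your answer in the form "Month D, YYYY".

December 25, 2006

From July 12, 2006, 75 calendar days later is September 25, 2006.
September 25, 2006 (Monday) is already a business day.
Add 3 months to September 25, 2006: December 25, 2006.
December 25, 2006 falls on a Monday, which is a business day, so no adjustment is needed.
The final due date is December 25, 2006.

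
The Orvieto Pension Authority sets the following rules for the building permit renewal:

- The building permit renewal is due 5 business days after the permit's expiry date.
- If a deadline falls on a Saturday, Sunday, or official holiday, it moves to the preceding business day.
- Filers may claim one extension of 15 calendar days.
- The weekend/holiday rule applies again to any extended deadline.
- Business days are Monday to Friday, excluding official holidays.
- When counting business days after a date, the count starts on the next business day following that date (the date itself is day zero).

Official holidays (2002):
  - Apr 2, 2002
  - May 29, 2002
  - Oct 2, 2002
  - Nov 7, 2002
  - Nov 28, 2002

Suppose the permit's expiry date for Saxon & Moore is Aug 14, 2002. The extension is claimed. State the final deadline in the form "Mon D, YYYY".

Starting the day after Aug 14, 2002 and counting 5 business days lands on Aug 21, 2002.
Since Aug 21, 2002 is a Wednesday and not a holiday, the date is unchanged.
Applying the 15-calendar-day extension: Aug 21, 2002 + 15 days = Sep 5, 2002.
Since Sep 5, 2002 is a Thursday and not a holiday, the date is unchanged.
Final deadline: Sep 5, 2002.

Sep 5, 2002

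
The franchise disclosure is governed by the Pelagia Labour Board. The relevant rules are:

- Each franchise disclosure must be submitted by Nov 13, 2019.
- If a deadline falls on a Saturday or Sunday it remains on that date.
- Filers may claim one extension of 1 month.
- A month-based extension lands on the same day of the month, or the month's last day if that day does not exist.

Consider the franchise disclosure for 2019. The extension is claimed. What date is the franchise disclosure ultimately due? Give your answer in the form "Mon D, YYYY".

Dec 13, 2019

Start from the fixed due date, Nov 13, 2019.
Nov 13, 2019 is a Wednesday; no weekend or holiday adjustment applies.
Applying the 1 month extension: 1 month after Nov 13, 2019 is Dec 13, 2019.
No adjustment is made for weekends or holidays, so Dec 13, 2019 stands.
Final deadline: Dec 13, 2019.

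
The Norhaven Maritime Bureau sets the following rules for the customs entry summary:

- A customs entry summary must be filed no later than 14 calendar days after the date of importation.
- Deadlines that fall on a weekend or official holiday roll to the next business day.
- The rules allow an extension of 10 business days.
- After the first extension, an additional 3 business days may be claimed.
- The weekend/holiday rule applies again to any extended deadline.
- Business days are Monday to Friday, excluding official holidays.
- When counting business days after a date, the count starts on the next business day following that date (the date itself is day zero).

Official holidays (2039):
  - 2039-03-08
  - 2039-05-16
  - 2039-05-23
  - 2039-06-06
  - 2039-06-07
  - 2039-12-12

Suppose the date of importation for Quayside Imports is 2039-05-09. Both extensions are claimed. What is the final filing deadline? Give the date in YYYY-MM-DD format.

2039-06-14

14 calendar days after 2039-05-09 is 2039-05-23.
2039-05-23 is a listed holiday; the next business day is 2039-05-24 (Tuesday).
Counting 10 further business days from 2039-05-24 reaches 2039-06-09.
2039-06-09 (Thursday) is already a business day.
Applying the 3-business-day extension: 3 business days after 2039-06-09 is 2039-06-14.
2039-06-14 falls on a Tuesday, which is a business day, so no adjustment is needed.
So the filing is due 2039-06-14.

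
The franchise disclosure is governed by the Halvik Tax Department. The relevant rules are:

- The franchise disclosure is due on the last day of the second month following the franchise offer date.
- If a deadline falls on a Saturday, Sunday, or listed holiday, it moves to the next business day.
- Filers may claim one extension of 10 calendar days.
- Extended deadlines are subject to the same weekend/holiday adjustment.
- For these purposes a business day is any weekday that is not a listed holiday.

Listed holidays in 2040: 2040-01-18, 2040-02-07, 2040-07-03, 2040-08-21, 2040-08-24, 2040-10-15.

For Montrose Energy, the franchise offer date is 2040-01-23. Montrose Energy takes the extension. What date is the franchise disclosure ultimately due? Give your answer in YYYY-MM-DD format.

2040-04-12

2 months after 2040-01-23 is March 2040; that month ends on 2040-03-31.
Because 2040-03-31 is a Saturday, the deadline becomes 2040-04-02 (Monday).
Add the 10 calendar-day extension to 2040-04-02: 2040-04-12.
Since 2040-04-12 is a Thursday and not a holiday, the date is unchanged.
The final due date is 2040-04-12.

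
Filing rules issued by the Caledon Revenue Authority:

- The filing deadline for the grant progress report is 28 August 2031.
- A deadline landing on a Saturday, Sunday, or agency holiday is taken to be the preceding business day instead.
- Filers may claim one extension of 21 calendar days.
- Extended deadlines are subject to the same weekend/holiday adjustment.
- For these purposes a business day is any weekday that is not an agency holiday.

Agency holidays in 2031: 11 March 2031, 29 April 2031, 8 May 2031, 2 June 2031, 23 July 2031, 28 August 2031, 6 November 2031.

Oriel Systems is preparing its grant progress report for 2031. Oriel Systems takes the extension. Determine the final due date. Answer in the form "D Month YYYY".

The statutory due date is 28 August 2031.
28 August 2031 is a listed holiday, so it moves to the preceding business day, 27 August 2031 (Wednesday).
With the 21-day extension, 27 August 2031 becomes 17 September 2031.
17 September 2031 is a Wednesday and not a listed holiday, so it stands.
The final due date is 17 September 2031.

17 September 2031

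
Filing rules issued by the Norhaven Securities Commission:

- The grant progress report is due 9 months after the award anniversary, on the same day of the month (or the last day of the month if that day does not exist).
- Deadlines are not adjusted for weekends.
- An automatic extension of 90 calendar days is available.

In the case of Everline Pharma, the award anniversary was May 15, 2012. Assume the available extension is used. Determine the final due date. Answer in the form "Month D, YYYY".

9 months from May 15, 2012 is February 15, 2013.
No adjustment is made for weekends or holidays, so February 15, 2013 stands.
Add the 90 calendar-day extension to February 15, 2013: May 16, 2013.
No adjustment is made for weekends or holidays, so May 16, 2013 stands.
Final deadline: May 16, 2013.

May 16, 2013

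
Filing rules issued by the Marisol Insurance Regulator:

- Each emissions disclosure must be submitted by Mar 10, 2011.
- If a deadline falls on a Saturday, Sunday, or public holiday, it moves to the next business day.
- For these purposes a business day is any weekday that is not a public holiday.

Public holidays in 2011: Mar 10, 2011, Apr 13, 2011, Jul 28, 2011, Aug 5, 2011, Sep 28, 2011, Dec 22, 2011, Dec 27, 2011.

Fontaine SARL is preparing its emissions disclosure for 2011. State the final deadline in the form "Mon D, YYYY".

Start from the fixed due date, Mar 10, 2011.
Because Mar 10, 2011 is a listed holiday, the deadline becomes Mar 11, 2011 (Friday).
Final deadline: Mar 11, 2011.

Mar 11, 2011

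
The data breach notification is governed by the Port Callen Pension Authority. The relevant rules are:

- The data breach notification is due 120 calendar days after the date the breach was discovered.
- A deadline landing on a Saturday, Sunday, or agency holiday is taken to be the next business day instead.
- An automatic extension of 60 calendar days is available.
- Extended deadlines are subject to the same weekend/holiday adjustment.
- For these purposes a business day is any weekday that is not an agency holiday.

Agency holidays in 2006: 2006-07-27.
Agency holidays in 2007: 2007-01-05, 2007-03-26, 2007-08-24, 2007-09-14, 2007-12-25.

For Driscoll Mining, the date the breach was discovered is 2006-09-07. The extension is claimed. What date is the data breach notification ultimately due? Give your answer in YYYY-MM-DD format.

Trigger date 2006-09-07 + 120 calendar days = 2007-01-05.
2007-01-05 is a listed holiday, so it moves to the next business day, 2007-01-08 (Monday).
Applying the 60-calendar-day extension: 2007-01-08 + 60 days = 2007-03-09.
Since 2007-03-09 is a Friday and not a holiday, the date is unchanged.
Deadline: 2007-03-09.

2007-03-09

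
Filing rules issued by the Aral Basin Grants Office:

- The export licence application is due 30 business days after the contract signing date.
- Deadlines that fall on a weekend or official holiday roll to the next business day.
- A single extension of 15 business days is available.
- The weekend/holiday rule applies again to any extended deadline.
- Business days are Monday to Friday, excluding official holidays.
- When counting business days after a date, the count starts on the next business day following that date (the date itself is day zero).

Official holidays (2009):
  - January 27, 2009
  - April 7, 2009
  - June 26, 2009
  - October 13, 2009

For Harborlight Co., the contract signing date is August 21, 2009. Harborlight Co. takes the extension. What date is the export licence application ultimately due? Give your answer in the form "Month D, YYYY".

30 business days after August 21, 2009, excluding weekends and holidays, is October 2, 2009.
October 2, 2009 (Friday) is already a business day.
Applying the 15-business-day extension: 15 business days after October 2, 2009 is October 26, 2009.
October 26, 2009 is a Monday and not a listed holiday, so it stands.
The final due date is October 26, 2009.

October 26, 2009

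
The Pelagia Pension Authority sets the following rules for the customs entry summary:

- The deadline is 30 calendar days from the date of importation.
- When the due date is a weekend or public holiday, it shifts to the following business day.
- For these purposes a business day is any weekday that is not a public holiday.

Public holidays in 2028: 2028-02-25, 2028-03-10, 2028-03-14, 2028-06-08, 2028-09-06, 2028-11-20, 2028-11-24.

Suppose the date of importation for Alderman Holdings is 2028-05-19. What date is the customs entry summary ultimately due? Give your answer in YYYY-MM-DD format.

2028-06-19

30 calendar days after 2028-05-19 is 2028-06-18.
2028-06-18 falls on a Sunday. Rolling to the next business day gives 2028-06-19, a Monday.
The final due date is 2028-06-19.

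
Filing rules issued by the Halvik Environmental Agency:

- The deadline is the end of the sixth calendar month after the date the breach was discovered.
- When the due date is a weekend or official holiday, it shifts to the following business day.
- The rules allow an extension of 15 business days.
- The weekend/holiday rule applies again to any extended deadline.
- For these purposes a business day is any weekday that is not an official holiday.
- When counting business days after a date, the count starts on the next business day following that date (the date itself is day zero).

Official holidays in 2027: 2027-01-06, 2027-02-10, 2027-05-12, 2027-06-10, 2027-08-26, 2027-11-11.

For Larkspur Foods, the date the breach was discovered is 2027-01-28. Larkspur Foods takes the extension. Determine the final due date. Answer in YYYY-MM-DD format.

2027-08-23

The sixth month after 2027-01-28 is July 2027, whose last day is 2027-07-31.
Because 2027-07-31 is a Saturday, the deadline becomes 2027-08-02 (Monday).
The 15-business-day extension runs from 2027-08-02 to 2027-08-23.
2027-08-23 (Monday) is already a business day.
So the filing is due 2027-08-23.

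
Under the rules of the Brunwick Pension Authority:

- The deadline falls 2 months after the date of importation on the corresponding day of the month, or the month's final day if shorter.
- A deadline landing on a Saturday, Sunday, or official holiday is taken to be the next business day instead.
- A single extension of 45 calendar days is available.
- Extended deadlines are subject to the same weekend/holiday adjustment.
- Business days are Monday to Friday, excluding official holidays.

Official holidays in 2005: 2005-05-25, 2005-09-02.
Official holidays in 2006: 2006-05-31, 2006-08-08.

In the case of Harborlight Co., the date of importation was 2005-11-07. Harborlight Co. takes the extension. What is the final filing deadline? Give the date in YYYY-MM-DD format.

2006-02-23

Moving 2 months forward from 2005-11-07 on the corresponding day gives 2006-01-07.
2006-01-07 falls on a Saturday. Rolling to the next business day gives 2006-01-09, a Monday.
Applying the 45-calendar-day extension: 2006-01-09 + 45 days = 2006-02-23.
2006-02-23 (Thursday) is already a business day.
So the filing is due 2006-02-23.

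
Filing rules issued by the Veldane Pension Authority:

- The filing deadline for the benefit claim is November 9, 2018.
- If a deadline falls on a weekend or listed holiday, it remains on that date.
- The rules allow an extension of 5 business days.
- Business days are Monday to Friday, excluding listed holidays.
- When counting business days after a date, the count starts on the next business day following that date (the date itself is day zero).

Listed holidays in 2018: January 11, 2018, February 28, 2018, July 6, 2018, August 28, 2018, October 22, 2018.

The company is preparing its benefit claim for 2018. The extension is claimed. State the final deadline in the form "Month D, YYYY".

November 16, 2018

The stated deadline is November 9, 2018.
No adjustment is made for weekends or holidays, so November 9, 2018 stands.
Applying the 5-business-day extension: 5 business days after November 9, 2018 is November 16, 2018.
No adjustment is made for weekends or holidays, so November 16, 2018 stands.
So the filing is due November 16, 2018.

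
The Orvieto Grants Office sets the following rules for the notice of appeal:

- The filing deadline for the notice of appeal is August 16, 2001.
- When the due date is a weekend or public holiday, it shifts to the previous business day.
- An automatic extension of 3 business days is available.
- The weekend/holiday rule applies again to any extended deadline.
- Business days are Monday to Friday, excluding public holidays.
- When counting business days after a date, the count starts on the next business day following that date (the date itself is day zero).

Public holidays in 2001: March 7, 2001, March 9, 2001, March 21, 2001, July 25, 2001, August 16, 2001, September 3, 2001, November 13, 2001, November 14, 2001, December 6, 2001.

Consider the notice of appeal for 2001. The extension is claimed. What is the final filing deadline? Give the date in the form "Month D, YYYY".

August 21, 2001

The statutory due date is August 16, 2001.
August 16, 2001 is a listed holiday; the preceding business day is August 15, 2001 (Wednesday).
Applying the 3-business-day extension: 3 business days after August 15, 2001 is August 21, 2001.
August 21, 2001 (Tuesday) is already a business day.
The final due date is August 21, 2001.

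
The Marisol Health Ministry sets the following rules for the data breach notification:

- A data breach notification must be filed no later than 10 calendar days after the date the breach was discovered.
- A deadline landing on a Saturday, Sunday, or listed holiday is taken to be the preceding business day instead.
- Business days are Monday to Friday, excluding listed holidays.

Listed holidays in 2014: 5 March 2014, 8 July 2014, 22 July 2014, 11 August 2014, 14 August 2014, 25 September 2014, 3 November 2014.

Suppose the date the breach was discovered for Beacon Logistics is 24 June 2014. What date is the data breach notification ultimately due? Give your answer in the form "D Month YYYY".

Adding 10 calendar days to 24 June 2014 gives 4 July 2014.
4 July 2014 falls on a Friday, which is a business day, so no adjustment is needed.
Deadline: 4 July 2014.

4 July 2014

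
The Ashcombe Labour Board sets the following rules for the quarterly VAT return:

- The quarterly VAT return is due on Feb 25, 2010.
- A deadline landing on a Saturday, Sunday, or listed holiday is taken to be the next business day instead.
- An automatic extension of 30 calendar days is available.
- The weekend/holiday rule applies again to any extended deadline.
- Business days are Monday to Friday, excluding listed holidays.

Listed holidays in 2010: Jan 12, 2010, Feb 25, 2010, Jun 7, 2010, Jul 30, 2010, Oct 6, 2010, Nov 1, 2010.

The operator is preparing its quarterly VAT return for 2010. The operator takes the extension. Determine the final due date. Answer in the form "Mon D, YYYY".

Start from the fixed due date, Feb 25, 2010.
Feb 25, 2010 falls on a listed holiday. Rolling to the next business day gives Feb 26, 2010, a Friday.
Applying the 30-calendar-day extension: Feb 26, 2010 + 30 days = Mar 28, 2010.
Mar 28, 2010 falls on a Sunday. Rolling to the next business day gives Mar 29, 2010, a Monday.
Final deadline: Mar 29, 2010.

Mar 29, 2010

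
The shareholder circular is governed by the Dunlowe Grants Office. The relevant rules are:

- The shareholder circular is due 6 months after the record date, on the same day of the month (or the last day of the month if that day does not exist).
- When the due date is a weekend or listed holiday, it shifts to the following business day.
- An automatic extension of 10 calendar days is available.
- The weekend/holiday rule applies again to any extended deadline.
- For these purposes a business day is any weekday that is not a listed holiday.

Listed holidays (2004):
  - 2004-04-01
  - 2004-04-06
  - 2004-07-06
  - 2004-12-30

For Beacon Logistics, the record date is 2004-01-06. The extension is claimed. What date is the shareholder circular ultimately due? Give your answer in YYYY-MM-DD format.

Moving 6 months forward from 2004-01-06 on the corresponding day gives 2004-07-06.
Because 2004-07-06 is a listed holiday, the deadline becomes 2004-07-07 (Wednesday).
Add the 10 calendar-day extension to 2004-07-07: 2004-07-17.
2004-07-17 falls on a Saturday. Rolling to the next business day gives 2004-07-19, a Monday.
So the filing is due 2004-07-19.

2004-07-19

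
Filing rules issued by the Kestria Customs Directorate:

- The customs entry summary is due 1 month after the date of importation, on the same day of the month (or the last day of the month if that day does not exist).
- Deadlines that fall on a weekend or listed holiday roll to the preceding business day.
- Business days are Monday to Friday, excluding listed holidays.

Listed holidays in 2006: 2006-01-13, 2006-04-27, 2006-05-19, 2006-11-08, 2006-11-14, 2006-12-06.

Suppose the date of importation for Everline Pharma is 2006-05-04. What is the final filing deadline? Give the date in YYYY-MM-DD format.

2006-06-02

Moving 1 month forward from 2006-05-04 on the corresponding day gives 2006-06-04.
2006-06-04 is a Sunday; the preceding business day is 2006-06-02 (Friday).
The final due date is 2006-06-02.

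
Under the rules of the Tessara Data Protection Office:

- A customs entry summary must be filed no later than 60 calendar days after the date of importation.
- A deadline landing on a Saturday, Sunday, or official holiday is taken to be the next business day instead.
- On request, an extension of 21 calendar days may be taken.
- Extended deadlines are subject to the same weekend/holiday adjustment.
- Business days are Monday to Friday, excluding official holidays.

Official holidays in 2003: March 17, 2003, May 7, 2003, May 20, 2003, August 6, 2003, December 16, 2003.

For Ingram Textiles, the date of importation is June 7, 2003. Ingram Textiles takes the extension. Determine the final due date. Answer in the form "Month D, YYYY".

August 28, 2003

Trigger date June 7, 2003 + 60 calendar days = August 6, 2003.
Because August 6, 2003 is a listed holiday, the deadline becomes August 7, 2003 (Thursday).
Add the 21 calendar-day extension to August 7, 2003: August 28, 2003.
Since August 28, 2003 is a Thursday and not a holiday, the date is unchanged.
Deadline: August 28, 2003.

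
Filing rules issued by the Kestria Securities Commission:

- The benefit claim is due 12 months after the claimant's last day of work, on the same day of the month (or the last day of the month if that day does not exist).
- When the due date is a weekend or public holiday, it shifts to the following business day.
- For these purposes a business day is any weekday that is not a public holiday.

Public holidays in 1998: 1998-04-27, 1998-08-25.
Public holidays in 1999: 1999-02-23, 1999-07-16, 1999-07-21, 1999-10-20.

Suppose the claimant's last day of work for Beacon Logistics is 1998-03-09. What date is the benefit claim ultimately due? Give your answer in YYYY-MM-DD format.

12 months after 1998-03-09, on the same day of the month, is 1999-03-09.
1999-03-09 is a Tuesday and not a listed holiday, so it stands.
Final deadline: 1999-03-09.

1999-03-09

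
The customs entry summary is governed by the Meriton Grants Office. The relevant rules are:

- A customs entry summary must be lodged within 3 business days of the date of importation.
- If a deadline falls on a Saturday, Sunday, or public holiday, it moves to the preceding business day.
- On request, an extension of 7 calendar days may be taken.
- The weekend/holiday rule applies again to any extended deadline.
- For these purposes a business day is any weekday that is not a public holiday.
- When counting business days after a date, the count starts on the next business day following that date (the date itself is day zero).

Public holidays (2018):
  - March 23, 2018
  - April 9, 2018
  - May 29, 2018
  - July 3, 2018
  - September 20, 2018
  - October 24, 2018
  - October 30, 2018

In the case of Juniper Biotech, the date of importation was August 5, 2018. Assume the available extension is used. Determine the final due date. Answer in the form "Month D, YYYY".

August 15, 2018

3 business days after August 5, 2018, excluding weekends and holidays, is August 8, 2018.
August 8, 2018 falls on a Wednesday, which is a business day, so no adjustment is needed.
The 7-calendar-day extension moves the deadline from August 8, 2018 to August 15, 2018.
August 15, 2018 falls on a Wednesday, which is a business day, so no adjustment is needed.
Final deadline: August 15, 2018.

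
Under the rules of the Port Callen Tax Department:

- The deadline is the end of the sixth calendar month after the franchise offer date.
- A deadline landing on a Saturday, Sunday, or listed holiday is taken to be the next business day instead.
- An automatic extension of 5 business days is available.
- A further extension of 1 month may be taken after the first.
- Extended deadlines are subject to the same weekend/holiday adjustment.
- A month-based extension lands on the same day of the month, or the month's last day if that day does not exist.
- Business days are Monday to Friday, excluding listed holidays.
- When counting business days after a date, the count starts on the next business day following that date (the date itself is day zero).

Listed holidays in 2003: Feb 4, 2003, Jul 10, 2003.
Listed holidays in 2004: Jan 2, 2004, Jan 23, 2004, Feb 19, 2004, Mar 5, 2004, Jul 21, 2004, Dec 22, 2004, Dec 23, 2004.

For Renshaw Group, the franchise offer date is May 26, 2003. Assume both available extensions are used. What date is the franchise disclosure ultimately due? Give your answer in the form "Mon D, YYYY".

6 months after May 26, 2003 is November 2003; that month ends on Nov 30, 2003.
Nov 30, 2003 is a Sunday, so it moves to the next business day, Dec 1, 2003 (Monday).
The 5-business-day extension runs from Dec 1, 2003 to Dec 8, 2003.
Dec 8, 2003 (Monday) is already a business day.
The 1 month extension carries Dec 8, 2003 to Jan 8, 2004.
Since Jan 8, 2004 is a Thursday and not a holiday, the date is unchanged.
Deadline: Jan 8, 2004.

Jan 8, 2004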